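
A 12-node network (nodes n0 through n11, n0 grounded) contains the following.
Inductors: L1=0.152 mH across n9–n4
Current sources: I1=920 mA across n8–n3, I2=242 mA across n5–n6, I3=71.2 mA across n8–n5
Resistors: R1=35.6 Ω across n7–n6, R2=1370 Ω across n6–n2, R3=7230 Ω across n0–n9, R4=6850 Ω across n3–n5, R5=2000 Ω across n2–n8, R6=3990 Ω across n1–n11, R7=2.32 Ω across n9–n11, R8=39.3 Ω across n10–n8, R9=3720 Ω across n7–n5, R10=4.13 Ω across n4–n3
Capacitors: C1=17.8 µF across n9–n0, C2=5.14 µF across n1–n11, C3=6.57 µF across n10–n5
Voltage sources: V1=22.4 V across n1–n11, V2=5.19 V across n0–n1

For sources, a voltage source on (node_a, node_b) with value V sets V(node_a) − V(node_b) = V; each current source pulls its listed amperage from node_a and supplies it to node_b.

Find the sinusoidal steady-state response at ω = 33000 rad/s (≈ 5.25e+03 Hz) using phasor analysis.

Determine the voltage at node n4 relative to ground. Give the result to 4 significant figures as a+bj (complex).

Element admittances at ω=33000 rad/s:
  Y(L1) = 0.000-0.1994j S between n9,n4
  I1: injects 0.92 A into n3 (from n8)
  Y(R1) = 0.02809+0.000j S between n7,n6
  Y(R2) = 0.0007299+0.000j S between n6,n2
  Y(R3) = 0.0001383+0.000j S between n0,n9
  Y(R4) = 0.0001460+0.000j S between n3,n5
  Y(R5) = 0.0005000+0.000j S between n2,n8
  Y(C1) = 0.000+0.5874j S between n9,n0
  Y(R6) = 0.0002506+0.000j S between n1,n11
  I2: injects 0.242 A into n6 (from n5)
  Y(R7) = 0.4310+0.000j S between n9,n11
  Y(R8) = 0.02545+0.000j S between n10,n8
  Y(C2) = 0.000+0.1696j S between n1,n11
  Y(C3) = 0.000+0.2168j S between n10,n5
  Y(R9) = 0.0002688+0.000j S between n7,n5
  Y(R10) = 0.2421+0.000j S between n4,n3
  I3: injects 0.0712 A into n5 (from n8)
  V1: constraint V(n1)−V(n11) = 22.4
  V2: constraint V(n0)−V(n1) = 5.19
Assemble and solve the 13×13 MNA system:
  V(n1)=-5.190+0.000j  V(n2)=-6081+15.99j  V(n3)=-9.657+13.16j  V(n4)=-9.657+13.16j  V(n5)=-6312+13.16j  V(n6)=-5900+15.23j  V(n7)=-5904+15.21j  V(n8)=-6345+17.10j  V(n9)=-9.657+13.16j  V(n10)=-6312+17.12j  V(n11)=-27.59+0.000j
  i(V1)=-7.735-9.470j  i(V2)=-7.730-5.671j

-9.657+13.16j V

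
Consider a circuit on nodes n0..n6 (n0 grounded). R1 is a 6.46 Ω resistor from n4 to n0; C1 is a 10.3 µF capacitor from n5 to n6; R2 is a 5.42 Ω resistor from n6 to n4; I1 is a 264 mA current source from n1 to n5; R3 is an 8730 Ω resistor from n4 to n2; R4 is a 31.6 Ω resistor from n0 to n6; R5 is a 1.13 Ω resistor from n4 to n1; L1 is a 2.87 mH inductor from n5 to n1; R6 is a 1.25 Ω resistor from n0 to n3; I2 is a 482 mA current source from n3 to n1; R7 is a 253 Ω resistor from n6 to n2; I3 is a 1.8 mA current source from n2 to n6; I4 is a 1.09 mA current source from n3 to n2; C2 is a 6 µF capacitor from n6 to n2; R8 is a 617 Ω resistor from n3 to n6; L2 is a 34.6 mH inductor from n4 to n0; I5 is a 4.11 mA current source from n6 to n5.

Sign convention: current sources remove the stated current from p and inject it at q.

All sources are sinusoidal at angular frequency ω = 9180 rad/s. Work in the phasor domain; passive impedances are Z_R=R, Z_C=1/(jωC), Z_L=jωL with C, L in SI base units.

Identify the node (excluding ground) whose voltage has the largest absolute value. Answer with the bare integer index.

5

Element admittances at ω=9180 rad/s:
  Y(R1) = 0.1548+0.000j S between n4,n0
  Y(C1) = 0.000+0.09455j S between n5,n6
  Y(R2) = 0.1845+0.000j S between n6,n4
  I1: injects 0.264 A into n5 (from n1)
  Y(R3) = 0.0001145+0.000j S between n4,n2
  Y(R4) = 0.03165+0.000j S between n0,n6
  Y(R5) = 0.8850+0.000j S between n4,n1
  Y(L1) = 0.000-0.03796j S between n5,n1
  Y(R6) = 0.8000+0.000j S between n0,n3
  I2: injects 0.482 A into n1 (from n3)
  Y(R7) = 0.003953+0.000j S between n6,n2
  I3: injects 0.0018 A into n6 (from n2)
  I4: injects 0.00109 A into n2 (from n3)
  Y(C2) = 0.000+0.05508j S between n6,n2
  Y(R8) = 0.001621+0.000j S between n3,n6
  Y(L2) = 0.000-0.003148j S between n4,n0
  I5: injects 0.00411 A into n5 (from n6)
Assemble and solve the 6×6 MNA system:
  V(n1)=2.374-0.1413j  V(n2)=3.824+0.4066j  V(n3)=-0.5949+0.0007900j  V(n4)=2.293-0.03732j  V(n5)=4.799-3.990j  V(n6)=3.826+0.3907j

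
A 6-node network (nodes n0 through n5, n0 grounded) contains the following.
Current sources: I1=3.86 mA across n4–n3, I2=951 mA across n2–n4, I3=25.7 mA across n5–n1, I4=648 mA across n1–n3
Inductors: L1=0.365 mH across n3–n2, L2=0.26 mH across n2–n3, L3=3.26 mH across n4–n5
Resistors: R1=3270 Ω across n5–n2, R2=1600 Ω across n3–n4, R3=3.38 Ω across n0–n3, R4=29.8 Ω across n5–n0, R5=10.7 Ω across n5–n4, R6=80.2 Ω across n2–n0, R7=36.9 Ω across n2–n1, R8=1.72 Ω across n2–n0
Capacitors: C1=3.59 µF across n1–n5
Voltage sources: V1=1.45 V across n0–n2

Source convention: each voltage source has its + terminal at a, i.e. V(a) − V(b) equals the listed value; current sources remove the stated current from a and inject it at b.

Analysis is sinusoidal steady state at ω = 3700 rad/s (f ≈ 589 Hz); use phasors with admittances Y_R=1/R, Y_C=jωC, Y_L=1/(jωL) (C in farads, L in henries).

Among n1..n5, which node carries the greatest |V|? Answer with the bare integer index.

4

Element admittances at ω=3700 rad/s:
  I1: injects 0.00386 A into n3 (from n4)
  Y(L1) = 0.000-0.7405j S between n3,n2
  I2: injects 0.951 A into n4 (from n2)
  I3: injects 0.0257 A into n1 (from n5)
  I4: injects 0.648 A into n3 (from n1)
  Y(L2) = 0.000-1.040j S between n2,n3
  Y(R1) = 0.0003058+0.000j S between n5,n2
  Y(R2) = 0.0006250+0.000j S between n3,n4
  Y(R3) = 0.2959+0.000j S between n0,n3
  Y(C1) = 0.000+0.01328j S between n1,n5
  Y(R4) = 0.03356+0.000j S between n5,n0
  Y(R5) = 0.09346+0.000j S between n5,n4
  Y(L3) = 0.000-0.08290j S between n4,n5
  Y(R6) = 0.01247+0.000j S between n2,n0
  Y(R7) = 0.02710+0.000j S between n2,n1
  Y(R8) = 0.5814+0.000j S between n2,n0
  V1: constraint V(n0)−V(n2) = 1.45
Assemble and solve the 6×6 MNA system:
  V(n1)=-12.00+14.13j  V(n2)=-1.450+0.000j  V(n3)=-1.348+0.5986j  V(n4)=22.39-6.207j  V(n5)=16.83-11.18j
  i(V1)=-0.6952-0.1982j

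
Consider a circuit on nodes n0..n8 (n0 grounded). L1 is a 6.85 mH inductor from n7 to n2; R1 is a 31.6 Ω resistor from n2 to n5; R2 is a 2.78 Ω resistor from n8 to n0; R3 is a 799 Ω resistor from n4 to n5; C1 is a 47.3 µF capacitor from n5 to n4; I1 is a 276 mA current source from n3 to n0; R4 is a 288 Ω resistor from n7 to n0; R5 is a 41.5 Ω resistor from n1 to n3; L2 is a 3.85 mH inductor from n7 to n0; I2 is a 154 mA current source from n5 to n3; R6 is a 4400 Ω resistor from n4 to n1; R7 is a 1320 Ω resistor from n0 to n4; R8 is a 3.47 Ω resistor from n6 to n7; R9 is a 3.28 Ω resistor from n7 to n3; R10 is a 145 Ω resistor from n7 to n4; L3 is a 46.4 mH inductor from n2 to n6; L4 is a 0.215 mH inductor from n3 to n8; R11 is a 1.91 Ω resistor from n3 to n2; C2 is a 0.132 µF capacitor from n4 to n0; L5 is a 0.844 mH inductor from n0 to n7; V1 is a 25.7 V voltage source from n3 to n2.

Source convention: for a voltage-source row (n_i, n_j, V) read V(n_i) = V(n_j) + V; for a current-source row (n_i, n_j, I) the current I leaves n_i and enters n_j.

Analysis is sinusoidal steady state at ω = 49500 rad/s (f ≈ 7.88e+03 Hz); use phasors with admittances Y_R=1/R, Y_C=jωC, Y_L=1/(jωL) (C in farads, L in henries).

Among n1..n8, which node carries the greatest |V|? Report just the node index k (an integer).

2

Element admittances at ω=49500 rad/s:
  Y(L1) = 0.000-0.002949j S between n7,n2
  Y(R1) = 0.03165+0.000j S between n2,n5
  Y(R2) = 0.3597+0.000j S between n8,n0
  Y(R3) = 0.001252+0.000j S between n4,n5
  Y(C1) = 0.000+2.341j S between n5,n4
  I1: injects 0.276 A into n0 (from n3)
  Y(R4) = 0.003472+0.000j S between n7,n0
  Y(R5) = 0.02410+0.000j S between n1,n3
  Y(L2) = 0.000-0.005247j S between n7,n0
  I2: injects 0.154 A into n3 (from n5)
  Y(R6) = 0.0002273+0.000j S between n4,n1
  Y(R7) = 0.0007576+0.000j S between n0,n4
  Y(R8) = 0.2882+0.000j S between n6,n7
  Y(R9) = 0.3049+0.000j S between n7,n3
  Y(R10) = 0.006897+0.000j S between n7,n4
  Y(L3) = 0.000-0.0004354j S between n2,n6
  Y(L4) = 0.000-0.09396j S between n3,n8
  Y(R11) = 0.5236+0.000j S between n3,n2
  Y(C2) = 0.000+0.006534j S between n4,n0
  Y(L5) = 0.000-0.02394j S between n0,n7
  V1: constraint V(n3)−V(n2) = 25.7
Assemble and solve the 9×9 MNA system:
  V(n1)=-1.930-1.659j  V(n2)=-27.41-1.699j  V(n3)=-1.705-1.699j  V(n4)=-25.74+2.552j  V(n5)=-25.80+2.640j  V(n6)=-2.075-1.469j  V(n7)=-2.075-1.507j  V(n8)=-0.5244+0.3084j
  i(V1)=-13.51-0.05157j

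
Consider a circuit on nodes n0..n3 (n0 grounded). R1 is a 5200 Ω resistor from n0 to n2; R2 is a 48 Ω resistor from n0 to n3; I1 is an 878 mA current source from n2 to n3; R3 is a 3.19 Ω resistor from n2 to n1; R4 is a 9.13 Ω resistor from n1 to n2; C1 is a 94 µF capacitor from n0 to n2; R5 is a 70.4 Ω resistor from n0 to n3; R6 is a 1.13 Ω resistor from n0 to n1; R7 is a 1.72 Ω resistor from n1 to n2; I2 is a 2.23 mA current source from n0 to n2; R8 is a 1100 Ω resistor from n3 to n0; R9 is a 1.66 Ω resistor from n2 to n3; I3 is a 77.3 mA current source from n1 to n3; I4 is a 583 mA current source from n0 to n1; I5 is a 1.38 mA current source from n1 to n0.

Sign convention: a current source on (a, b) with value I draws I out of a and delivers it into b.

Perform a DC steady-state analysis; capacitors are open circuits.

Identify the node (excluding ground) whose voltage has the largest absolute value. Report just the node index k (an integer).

Element admittances at DC:
  Y(R1) = 0.0001923 S between n0,n2
  Y(R2) = 0.02083 S between n0,n3
  I1: injects 0.878 A into n3 (from n2)
  Y(R3) = 0.3135 S between n2,n1
  Y(R4) = 0.1095 S between n1,n2
  Y(C1) = 0.000 S between n0,n2
  Y(R5) = 0.01420 S between n0,n3
  Y(R6) = 0.8850 S between n0,n1
  Y(R7) = 0.5814 S between n1,n2
  I2: injects 0.00223 A into n2 (from n0)
  Y(R8) = 0.0009091 S between n3,n0
  Y(R9) = 0.6024 S between n2,n3
  I3: injects 0.0773 A into n3 (from n1)
  I4: injects 0.583 A into n1 (from n0)
  I5: injects 0.00138 A into n0 (from n1)
Assemble and solve the 3×3 MNA system:
  V(n1)=0.5765  V(n2)=0.5824  V(n3)=2.046

3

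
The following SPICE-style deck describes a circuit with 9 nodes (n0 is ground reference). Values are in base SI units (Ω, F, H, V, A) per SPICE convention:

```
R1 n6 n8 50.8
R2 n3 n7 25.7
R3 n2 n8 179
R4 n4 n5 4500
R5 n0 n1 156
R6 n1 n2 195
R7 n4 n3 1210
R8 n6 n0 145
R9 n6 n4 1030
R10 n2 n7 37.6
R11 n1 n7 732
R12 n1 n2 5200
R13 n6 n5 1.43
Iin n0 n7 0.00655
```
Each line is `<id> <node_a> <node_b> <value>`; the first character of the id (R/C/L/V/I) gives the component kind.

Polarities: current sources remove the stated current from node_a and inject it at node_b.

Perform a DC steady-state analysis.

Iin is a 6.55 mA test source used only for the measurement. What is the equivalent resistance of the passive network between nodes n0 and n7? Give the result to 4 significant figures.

MNA unknowns: 8 node voltages V₁..V_8
R1: Y=0.01969 on G[6,8]
R2: Y=0.03891 on G[3,7]
R3: Y=0.005587 on G[2,8]
R4: Y=0.0002222 on G[4,5]
R5: Y=0.006410 on G[0,1]
R6: Y=0.005128 on G[1,2]
R7: Y=0.0008264 on G[4,3]
R8: Y=0.006897 on G[6,0]
R9: Y=0.0009709 on G[6,4]
R10: Y=0.02660 on G[2,7]
R11: Y=0.001366 on G[1,7]
R12: Y=0.0001923 on G[1,2]
R13: Y=0.6993 on G[6,5]
Iin: z[0]−=0.00655, z[7]+=0.00655
solve → V1=0.5518, V2=1.041, V3=1.227, V4=0.7603, V5=0.4370, V6=0.4369, V7=1.237, V8=0.5703

R_eq = 188.9 Ω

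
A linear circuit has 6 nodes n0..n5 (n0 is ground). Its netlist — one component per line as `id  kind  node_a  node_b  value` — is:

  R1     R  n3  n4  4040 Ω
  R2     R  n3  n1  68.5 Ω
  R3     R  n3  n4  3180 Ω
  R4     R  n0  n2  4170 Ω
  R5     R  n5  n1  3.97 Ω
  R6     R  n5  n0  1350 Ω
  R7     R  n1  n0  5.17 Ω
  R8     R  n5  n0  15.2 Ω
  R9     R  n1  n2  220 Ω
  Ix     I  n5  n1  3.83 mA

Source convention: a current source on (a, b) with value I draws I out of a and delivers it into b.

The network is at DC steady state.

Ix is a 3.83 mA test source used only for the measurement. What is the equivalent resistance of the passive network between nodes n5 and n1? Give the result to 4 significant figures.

R_eq = 3.318 Ω

Apply KCL at each of the 5 non-ground nodes and solve the resulting linear system.
Node n1: branches {R2, R5, R7, R9, Ix} → V_1 = 0.003249
Node n2: branches {R4, R9} → V_2 = 0.003086
Node n3: branches {R1, R2, R3} → V_3 = 0.003249
Node n4: branches {R1, R3} → V_4 = 0.003249
Node n5: branches {R5, R6, R8, Ix} → V_5 = -0.009458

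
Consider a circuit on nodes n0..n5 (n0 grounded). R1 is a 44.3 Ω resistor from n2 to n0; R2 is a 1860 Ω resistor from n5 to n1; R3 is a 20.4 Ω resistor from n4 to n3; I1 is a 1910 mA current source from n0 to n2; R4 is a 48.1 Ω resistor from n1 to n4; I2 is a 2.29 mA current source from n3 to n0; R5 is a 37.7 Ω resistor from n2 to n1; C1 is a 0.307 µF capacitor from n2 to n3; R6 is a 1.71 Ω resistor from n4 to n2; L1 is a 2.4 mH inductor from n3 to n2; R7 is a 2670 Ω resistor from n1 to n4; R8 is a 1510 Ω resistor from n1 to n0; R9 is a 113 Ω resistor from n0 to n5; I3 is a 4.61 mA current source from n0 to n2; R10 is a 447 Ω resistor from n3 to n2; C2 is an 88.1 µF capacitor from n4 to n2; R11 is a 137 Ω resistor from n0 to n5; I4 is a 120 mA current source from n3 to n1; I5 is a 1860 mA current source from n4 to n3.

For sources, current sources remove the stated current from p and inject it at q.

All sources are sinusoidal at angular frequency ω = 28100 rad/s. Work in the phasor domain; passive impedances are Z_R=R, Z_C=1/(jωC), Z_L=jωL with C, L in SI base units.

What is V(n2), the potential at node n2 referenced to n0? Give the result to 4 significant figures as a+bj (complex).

80.47-0.002141j V

Apply KCL at each of the 5 non-ground nodes and solve the resulting linear system.
Node n1: branches {R2, R4, R5, R7, R8, I4} → V_1 = 81.00+0.04087j
Node n2: branches {R1, I1, R5, C1, R6, L1, I3, R10, C2} → V_2 = 80.47-0.002141j
Node n3: branches {R3, I2, C1, L1, R10, I4, I5} → V_3 = 113.9+4.140j
Node n4: branches {R3, R4, R6, R7, C2, I5} → V_4 = 80.53+0.09706j
Node n5: branches {R2, R9, R11} → V_5 = 2.610+0.001317j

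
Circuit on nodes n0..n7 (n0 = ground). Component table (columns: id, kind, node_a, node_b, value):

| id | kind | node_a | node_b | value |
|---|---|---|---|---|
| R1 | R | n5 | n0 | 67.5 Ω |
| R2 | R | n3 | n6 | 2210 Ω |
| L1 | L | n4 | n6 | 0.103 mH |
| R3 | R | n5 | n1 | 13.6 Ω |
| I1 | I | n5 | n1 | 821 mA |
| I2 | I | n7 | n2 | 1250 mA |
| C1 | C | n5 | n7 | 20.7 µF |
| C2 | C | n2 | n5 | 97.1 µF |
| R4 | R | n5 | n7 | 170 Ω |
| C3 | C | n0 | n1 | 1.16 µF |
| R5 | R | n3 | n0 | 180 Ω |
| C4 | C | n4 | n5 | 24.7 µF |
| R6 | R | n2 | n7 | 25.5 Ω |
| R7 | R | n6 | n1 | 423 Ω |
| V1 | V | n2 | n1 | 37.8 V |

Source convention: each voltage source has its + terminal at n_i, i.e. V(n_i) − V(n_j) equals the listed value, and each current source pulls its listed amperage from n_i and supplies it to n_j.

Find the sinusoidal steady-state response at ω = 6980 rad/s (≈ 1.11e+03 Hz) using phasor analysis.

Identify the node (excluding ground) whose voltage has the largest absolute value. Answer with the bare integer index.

Element admittances at ω=6980 rad/s:
  Y(R1) = 0.01481+0.000j S between n5,n0
  Y(R2) = 0.0004525+0.000j S between n3,n6
  Y(L1) = 0.000-1.391j S between n4,n6
  Y(R3) = 0.07353+0.000j S between n5,n1
  I1: injects 0.821 A into n1 (from n5)
  I2: injects 1.25 A into n2 (from n7)
  Y(C1) = 0.000+0.1445j S between n5,n7
  Y(C2) = 0.000+0.6778j S between n2,n5
  Y(R4) = 0.005882+0.000j S between n5,n7
  Y(C3) = 0.000+0.008097j S between n0,n1
  Y(R5) = 0.005556+0.000j S between n3,n0
  Y(C4) = 0.000+0.1724j S between n4,n5
  Y(R6) = 0.03922+0.000j S between n2,n7
  Y(R7) = 0.002364+0.000j S between n6,n1
  V1: constraint V(n2)−V(n1) = 37.8
Assemble and solve the 8×8 MNA system:
  V(n1)=-30.81+9.520j  V(n2)=6.993+9.520j  V(n3)=0.3721+1.265j  V(n4)=4.923+16.86j  V(n5)=5.064+16.36j  V(n6)=4.940+16.80j  V(n7)=1.060+23.24j
  i(V1)=-3.620-0.7698j

1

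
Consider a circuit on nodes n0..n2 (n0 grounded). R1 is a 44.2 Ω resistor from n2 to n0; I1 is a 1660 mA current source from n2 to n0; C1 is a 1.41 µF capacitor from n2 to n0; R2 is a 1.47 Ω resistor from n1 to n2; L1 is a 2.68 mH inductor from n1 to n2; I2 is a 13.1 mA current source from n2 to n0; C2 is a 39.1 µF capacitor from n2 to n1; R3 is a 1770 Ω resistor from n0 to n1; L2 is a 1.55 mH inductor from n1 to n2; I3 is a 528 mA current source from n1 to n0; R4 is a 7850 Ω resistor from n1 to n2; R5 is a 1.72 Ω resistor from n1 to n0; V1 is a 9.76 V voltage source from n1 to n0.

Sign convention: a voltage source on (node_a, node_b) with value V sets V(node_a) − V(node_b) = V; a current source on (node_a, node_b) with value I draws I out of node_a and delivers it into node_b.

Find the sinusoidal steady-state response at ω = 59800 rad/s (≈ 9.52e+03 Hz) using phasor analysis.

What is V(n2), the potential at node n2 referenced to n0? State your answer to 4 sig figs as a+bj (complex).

Element admittances at ω=59800 rad/s:
  Y(R1) = 0.02262+0.000j S between n2,n0
  I1: injects 1.66 A into n0 (from n2)
  Y(C1) = 0.000+0.08432j S between n2,n0
  Y(R2) = 0.6803+0.000j S between n1,n2
  Y(L1) = 0.000-0.006240j S between n1,n2
  I2: injects 0.0131 A into n0 (from n2)
  Y(C2) = 0.000+2.338j S between n2,n1
  Y(R3) = 0.0005650+0.000j S between n0,n1
  Y(L2) = 0.000-0.01079j S between n1,n2
  I3: injects 0.528 A into n0 (from n1)
  Y(R4) = 0.0001274+0.000j S between n1,n2
  Y(R5) = 0.5814+0.000j S between n1,n0
  V1: constraint V(n1)−V(n0) = 9.76
Assemble and solve the 3×3 MNA system:
  V(n1)=9.760+0.000j  V(n2)=9.233+0.6333j
  i(V1)=-8.037-0.7928j

9.233+0.6333j V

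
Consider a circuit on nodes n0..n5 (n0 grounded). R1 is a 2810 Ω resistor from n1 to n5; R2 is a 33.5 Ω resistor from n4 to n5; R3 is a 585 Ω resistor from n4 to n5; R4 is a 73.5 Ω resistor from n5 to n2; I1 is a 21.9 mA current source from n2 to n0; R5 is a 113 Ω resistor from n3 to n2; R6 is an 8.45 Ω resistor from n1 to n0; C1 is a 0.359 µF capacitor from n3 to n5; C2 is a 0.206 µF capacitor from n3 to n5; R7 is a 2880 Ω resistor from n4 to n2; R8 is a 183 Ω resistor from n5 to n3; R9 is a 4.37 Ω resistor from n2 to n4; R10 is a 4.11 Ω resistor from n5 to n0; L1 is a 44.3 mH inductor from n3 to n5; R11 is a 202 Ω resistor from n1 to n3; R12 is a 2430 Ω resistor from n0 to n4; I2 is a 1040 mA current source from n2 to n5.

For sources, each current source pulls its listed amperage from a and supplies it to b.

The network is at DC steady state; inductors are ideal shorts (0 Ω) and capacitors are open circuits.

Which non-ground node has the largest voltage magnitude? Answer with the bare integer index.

2

Element admittances at DC:
  Y(R1) = 0.0003559 S between n1,n5
  Y(R2) = 0.02985 S between n4,n5
  Y(R3) = 0.001709 S between n4,n5
  Y(R4) = 0.01361 S between n5,n2
  I1: injects 0.0219 A into n0 (from n2)
  Y(R5) = 0.008850 S between n3,n2
  Y(R6) = 0.1183 S between n1,n0
  Y(C1) = 0.000 S between n3,n5
  Y(C2) = 0.000 S between n3,n5
  Y(R7) = 0.0003472 S between n4,n2
  Y(R8) = 0.005464 S between n5,n3
  Y(R9) = 0.2288 S between n2,n4
  Y(R10) = 0.2433 S between n5,n0
  L1: short n3↔n5 (DC inductor)
  Y(R11) = 0.004950 S between n1,n3
  Y(R12) = 0.0004115 S between n0,n4
  I2: injects 1.04 A into n5 (from n2)
Assemble and solve the 6×6 MNA system:
  V(n1)=-0.002468  V(n2)=-21.08  V(n3)=-0.05751  V(n4)=-18.51  V(n5)=-0.05751
  i(L1)=-0.1858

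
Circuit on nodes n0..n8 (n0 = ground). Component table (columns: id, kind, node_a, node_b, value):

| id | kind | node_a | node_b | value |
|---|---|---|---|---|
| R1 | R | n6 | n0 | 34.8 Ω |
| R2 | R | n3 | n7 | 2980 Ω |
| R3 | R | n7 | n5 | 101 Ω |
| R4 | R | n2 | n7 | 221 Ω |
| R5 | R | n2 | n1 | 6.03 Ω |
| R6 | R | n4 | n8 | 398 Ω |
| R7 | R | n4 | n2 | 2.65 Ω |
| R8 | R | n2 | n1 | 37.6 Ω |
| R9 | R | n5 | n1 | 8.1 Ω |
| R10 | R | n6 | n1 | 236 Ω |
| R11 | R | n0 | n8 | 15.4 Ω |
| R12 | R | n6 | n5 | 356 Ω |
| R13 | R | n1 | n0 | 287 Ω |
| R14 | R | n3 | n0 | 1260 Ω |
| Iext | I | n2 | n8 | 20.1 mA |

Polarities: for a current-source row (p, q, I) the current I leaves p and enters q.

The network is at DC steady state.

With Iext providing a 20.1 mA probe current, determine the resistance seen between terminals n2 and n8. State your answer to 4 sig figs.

Apply KCL at each of the 8 non-ground nodes and solve the resulting linear system.
Node n1: branches {R5, R8, R9, R10, R13} → V_1 = -1.633
Node n2: branches {R4, R5, R7, R8, Iext} → V_2 = -1.710
Node n3: branches {R2, R14} → V_3 = -0.4788
Node n4: branches {R6, R7} → V_4 = -1.697
Node n5: branches {R3, R9, R12} → V_5 = -1.604
Node n6: branches {R1, R10, R12} → V_6 = -0.3193
Node n7: branches {R2, R3, R4} → V_7 = -1.611
Node n8: branches {R6, R11, Iext} → V_8 = 0.2348

R_eq = 96.75 Ω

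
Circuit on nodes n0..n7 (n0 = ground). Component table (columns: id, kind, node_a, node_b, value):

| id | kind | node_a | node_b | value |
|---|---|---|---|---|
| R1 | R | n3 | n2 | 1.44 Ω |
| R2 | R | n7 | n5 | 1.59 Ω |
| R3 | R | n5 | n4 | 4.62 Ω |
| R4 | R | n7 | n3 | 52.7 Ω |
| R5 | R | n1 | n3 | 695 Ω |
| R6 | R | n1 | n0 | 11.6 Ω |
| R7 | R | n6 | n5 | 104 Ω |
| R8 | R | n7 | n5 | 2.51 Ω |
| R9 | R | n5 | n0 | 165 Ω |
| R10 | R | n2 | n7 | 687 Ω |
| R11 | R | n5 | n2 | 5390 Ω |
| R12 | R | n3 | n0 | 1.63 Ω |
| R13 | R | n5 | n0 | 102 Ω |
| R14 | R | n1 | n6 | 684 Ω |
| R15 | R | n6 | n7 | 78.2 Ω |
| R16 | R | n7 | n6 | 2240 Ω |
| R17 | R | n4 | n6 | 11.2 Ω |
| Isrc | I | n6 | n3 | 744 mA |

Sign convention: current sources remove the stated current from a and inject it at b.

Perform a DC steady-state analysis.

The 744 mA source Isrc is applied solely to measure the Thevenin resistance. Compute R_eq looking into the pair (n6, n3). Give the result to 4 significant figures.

R_eq = 37.45 Ω

Element admittances at DC:
  Y(R1) = 0.6944 S between n3,n2
  Y(R2) = 0.6289 S between n7,n5
  Y(R3) = 0.2165 S between n5,n4
  Y(R4) = 0.01898 S between n7,n3
  Y(R5) = 0.001439 S between n1,n3
  Y(R6) = 0.08621 S between n1,n0
  Y(R7) = 0.009615 S between n6,n5
  Y(R8) = 0.3984 S between n7,n5
  Y(R9) = 0.006061 S between n5,n0
  Y(R10) = 0.001456 S between n2,n7
  Y(R11) = 0.0001855 S between n5,n2
  Y(R12) = 0.6135 S between n3,n0
  Y(R13) = 0.009804 S between n5,n0
  Y(R14) = 0.001462 S between n1,n6
  Y(R15) = 0.01279 S between n6,n7
  Y(R16) = 0.0004464 S between n7,n6
  Y(R17) = 0.08929 S between n4,n6
  Isrc: injects 0.744 A into n3 (from n6)
Assemble and solve the 7×7 MNA system:
  V(n1)=-0.4390  V(n2)=0.5113  V(n3)=0.5572  V(n4)=-21.54  V(n5)=-19.16  V(n6)=-27.31  V(n7)=-18.88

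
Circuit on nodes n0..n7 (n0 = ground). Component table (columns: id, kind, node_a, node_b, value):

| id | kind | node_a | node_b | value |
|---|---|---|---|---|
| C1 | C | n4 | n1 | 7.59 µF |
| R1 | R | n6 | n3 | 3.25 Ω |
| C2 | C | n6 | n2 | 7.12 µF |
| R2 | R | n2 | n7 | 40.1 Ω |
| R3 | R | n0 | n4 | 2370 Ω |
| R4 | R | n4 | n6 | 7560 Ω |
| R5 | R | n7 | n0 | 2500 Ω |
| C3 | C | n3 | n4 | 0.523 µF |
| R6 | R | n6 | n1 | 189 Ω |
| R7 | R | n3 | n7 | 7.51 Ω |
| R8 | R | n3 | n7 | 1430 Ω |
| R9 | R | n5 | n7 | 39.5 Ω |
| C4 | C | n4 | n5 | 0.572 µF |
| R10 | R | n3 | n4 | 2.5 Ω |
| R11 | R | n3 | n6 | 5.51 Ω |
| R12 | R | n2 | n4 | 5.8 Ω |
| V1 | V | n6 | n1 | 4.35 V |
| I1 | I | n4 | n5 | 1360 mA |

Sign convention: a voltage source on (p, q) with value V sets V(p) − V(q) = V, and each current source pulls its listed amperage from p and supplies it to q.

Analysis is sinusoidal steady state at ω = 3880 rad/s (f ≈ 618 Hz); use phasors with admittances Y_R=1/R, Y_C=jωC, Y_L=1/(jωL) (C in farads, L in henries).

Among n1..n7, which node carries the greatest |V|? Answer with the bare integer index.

5

MNA unknowns: 7 node voltages V₁..V_7 plus 1 source current (V1)
C1: Y=0.000+0.02945j on G[4,1]
R1: Y=0.3077+0.000j on G[6,3]
C2: Y=0.000+0.02763j on G[6,2]
R2: Y=0.02494+0.000j on G[2,7]
R3: Y=0.0004219+0.000j on G[0,4]
R4: Y=0.0001323+0.000j on G[4,6]
R5: Y=0.0004000+0.000j on G[7,0]
C3: Y=0.000+0.002029j on G[3,4]
R6: Y=0.005291+0.000j on G[6,1]
R7: Y=0.1332+0.000j on G[3,7]
R8: Y=0.0006993+0.000j on G[3,7]
R9: Y=0.02532+0.000j on G[5,7]
C4: Y=0.000+0.002219j on G[4,5]
R10: Y=0.4000+0.000j on G[3,4]
R11: Y=0.1815+0.000j on G[3,6]
R12: Y=0.1724+0.000j on G[2,4]
V1: row V6−V1=4.35, i_V1 at 6,1
I1: z[4]−=1.36, z[5]+=1.36
solve → V1=-6.998+0.3056j, V2=-3.916+0.5775j, V3=-2.618+0.2774j, V4=-5.341+0.5403j, V5=58.76-6.190j, V6=-2.648+0.3056j, V7=5.634-0.5700j
aux → i_V1=-0.01610-0.04879j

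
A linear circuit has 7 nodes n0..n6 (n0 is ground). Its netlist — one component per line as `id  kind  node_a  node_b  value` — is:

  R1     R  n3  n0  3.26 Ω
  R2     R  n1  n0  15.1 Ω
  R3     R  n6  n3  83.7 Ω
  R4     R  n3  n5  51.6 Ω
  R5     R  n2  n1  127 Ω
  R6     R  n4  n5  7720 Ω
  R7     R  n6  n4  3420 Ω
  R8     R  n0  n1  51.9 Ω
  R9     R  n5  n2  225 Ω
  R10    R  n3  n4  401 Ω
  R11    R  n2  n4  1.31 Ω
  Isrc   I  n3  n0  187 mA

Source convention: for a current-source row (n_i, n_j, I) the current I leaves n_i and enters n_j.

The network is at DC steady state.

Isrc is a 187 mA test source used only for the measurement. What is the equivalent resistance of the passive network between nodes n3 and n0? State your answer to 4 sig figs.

R_eq = 3.224 Ω

Element admittances at DC:
  Y(R1) = 0.3067 S between n3,n0
  Y(R2) = 0.06623 S between n1,n0
  Y(R3) = 0.01195 S between n6,n3
  Y(R4) = 0.01938 S between n3,n5
  Y(R5) = 0.007874 S between n2,n1
  Y(R6) = 0.0001295 S between n4,n5
  Y(R7) = 0.0002924 S between n6,n4
  Y(R8) = 0.01927 S between n0,n1
  Y(R9) = 0.004444 S between n5,n2
  Y(R10) = 0.002494 S between n3,n4
  Y(R11) = 0.7634 S between n2,n4
  Isrc: injects 0.187 A into n0 (from n3)
Assemble and solve the 6×6 MNA system:
  V(n1)=-0.02405  V(n2)=-0.2851  V(n3)=-0.6029  V(n4)=-0.2863  V(n5)=-0.5422  V(n6)=-0.5954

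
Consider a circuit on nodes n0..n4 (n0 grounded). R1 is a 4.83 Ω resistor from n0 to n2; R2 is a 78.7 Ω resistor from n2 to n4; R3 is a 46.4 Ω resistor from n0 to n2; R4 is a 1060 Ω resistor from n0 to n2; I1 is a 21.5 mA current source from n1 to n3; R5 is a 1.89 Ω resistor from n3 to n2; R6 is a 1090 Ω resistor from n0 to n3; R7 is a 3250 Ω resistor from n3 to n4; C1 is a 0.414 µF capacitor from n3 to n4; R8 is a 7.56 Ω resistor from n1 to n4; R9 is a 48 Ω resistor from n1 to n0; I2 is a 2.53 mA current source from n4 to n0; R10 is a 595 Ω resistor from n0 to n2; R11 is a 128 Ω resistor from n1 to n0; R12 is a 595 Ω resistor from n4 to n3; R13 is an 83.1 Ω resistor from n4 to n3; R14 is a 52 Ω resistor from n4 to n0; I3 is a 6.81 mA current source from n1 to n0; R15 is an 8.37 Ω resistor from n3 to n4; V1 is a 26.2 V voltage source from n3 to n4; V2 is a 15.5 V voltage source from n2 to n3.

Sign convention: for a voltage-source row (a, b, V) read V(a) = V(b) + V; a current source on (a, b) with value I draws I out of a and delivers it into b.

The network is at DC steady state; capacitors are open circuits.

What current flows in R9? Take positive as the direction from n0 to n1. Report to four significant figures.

Element admittances at DC:
  Y(R1) = 0.2070 S between n0,n2
  Y(R2) = 0.01271 S between n2,n4
  Y(R3) = 0.02155 S between n0,n2
  Y(R4) = 0.0009434 S between n0,n2
  I1: injects 0.0215 A into n3 (from n1)
  Y(R5) = 0.5291 S between n3,n2
  Y(R6) = 0.0009174 S between n0,n3
  Y(R7) = 0.0003077 S between n3,n4
  Y(C1) = 0.000 S between n3,n4
  Y(R8) = 0.1323 S between n1,n4
  Y(R9) = 0.02083 S between n1,n0
  I2: injects 0.00253 A into n0 (from n4)
  Y(R10) = 0.001681 S between n0,n2
  Y(R11) = 0.007812 S between n1,n0
  Y(R12) = 0.001681 S between n4,n3
  Y(R13) = 0.01203 S between n4,n3
  Y(R14) = 0.01923 S between n4,n0
  I3: injects 0.00681 A into n0 (from n1)
  Y(R15) = 0.1195 S between n3,n4
  V1: constraint V(n3)−V(n4) = 26.2
  V2: constraint V(n2)−V(n3) = 15.5
Assemble and solve the 6×6 MNA system:
  V(n1)=-29.09  V(n2)=6.525  V(n3)=-8.975  V(n4)=-35.18
  i(V1)=-5.506  i(V2)=-10.24

0.6060 A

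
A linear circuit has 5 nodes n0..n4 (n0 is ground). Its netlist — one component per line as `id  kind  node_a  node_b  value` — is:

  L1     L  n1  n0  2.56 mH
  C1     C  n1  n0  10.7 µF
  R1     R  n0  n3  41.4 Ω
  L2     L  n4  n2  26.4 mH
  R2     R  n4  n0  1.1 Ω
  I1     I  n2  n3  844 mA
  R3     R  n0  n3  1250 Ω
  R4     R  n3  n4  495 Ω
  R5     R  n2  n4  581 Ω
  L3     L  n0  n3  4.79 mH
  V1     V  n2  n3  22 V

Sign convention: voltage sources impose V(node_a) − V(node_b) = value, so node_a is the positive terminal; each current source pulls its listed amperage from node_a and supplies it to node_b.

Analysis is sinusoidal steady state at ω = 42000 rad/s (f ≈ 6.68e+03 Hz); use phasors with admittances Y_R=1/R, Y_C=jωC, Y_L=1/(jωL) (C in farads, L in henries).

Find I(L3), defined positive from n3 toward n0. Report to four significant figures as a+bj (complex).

0.001997+0.006947j A

Element admittances at ω=42000 rad/s:
  Y(L1) = 0.000-0.009301j S between n1,n0
  Y(C1) = 0.000+0.4494j S between n1,n0
  Y(R1) = 0.02415+0.000j S between n0,n3
  Y(L2) = 0.000-0.0009019j S between n4,n2
  Y(R2) = 0.9091+0.000j S between n4,n0
  I1: injects 0.844 A into n3 (from n2)
  Y(R3) = 0.0008000+0.000j S between n0,n3
  Y(R4) = 0.002020+0.000j S between n3,n4
  Y(R5) = 0.001721+0.000j S between n2,n4
  Y(L3) = 0.000-0.004971j S between n0,n3
  V1: constraint V(n2)−V(n3) = 22
Assemble and solve the 5×5 MNA system:
  V(n1)=0.000+0.000j  V(n2)=20.60+0.4018j  V(n3)=-1.398+0.4018j  V(n4)=0.03617-0.01867j
  i(V1)=-0.8798+0.01782j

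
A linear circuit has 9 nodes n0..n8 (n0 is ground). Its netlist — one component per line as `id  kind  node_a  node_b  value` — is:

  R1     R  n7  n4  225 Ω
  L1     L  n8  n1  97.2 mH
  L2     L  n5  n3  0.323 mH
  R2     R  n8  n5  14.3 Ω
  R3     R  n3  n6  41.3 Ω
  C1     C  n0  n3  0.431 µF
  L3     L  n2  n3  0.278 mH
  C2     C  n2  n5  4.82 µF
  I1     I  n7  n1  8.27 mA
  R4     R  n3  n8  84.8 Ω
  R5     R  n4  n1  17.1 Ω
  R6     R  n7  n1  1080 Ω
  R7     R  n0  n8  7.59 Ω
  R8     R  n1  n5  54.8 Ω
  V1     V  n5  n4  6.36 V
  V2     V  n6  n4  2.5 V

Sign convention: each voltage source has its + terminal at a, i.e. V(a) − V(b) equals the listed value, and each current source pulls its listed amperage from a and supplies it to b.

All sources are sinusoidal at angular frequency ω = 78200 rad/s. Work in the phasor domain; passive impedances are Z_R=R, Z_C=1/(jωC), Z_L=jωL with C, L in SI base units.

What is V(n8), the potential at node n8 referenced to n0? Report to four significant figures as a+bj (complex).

Element admittances at ω=78200 rad/s:
  Y(R1) = 0.004444+0.000j S between n7,n4
  Y(L1) = 0.000-0.0001316j S between n8,n1
  Y(L2) = 0.000-0.03959j S between n5,n3
  Y(R2) = 0.06993+0.000j S between n8,n5
  Y(R3) = 0.02421+0.000j S between n3,n6
  Y(C1) = 0.000+0.03370j S between n0,n3
  Y(L3) = 0.000-0.04600j S between n2,n3
  Y(C2) = 0.000+0.3769j S between n2,n5
  I1: injects 0.00827 A into n1 (from n7)
  Y(R4) = 0.01179+0.000j S between n3,n8
  Y(R5) = 0.05848+0.000j S between n4,n1
  Y(R6) = 0.0009259+0.000j S between n7,n1
  Y(R7) = 0.1318+0.000j S between n0,n8
  Y(R8) = 0.01825+0.000j S between n1,n5
  V1: constraint V(n5)−V(n4) = 6.36
  V2: constraint V(n6)−V(n4) = 2.5
Assemble and solve the 10×10 MNA system:
  V(n1)=-4.910+0.5785j  V(n2)=-0.05829+0.7131j  V(n3)=-0.6932-0.3226j  V(n4)=-6.496+0.5867j  V(n5)=-0.1358+0.5867j  V(n6)=-3.996+0.5867j  V(n7)=-7.762+0.5853j  V(n8)=-0.08252+0.1773j
  i(V1)=-0.1670+0.02250j  i(V2)=0.07997-0.02202j

-0.08252+0.1773j V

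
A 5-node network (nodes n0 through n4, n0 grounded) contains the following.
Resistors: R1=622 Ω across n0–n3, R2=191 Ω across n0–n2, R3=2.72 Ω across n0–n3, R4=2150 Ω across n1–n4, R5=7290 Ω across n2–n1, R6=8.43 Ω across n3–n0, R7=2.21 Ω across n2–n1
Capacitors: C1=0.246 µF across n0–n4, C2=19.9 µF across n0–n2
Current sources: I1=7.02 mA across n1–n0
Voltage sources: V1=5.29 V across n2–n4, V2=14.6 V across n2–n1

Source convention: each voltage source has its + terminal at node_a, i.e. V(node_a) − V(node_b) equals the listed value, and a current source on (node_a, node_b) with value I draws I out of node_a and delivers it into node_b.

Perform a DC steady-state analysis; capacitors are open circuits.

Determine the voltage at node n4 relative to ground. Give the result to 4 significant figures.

-6.631 V

Element admittances at DC:
  Y(R1) = 0.001608 S between n0,n3
  Y(C1) = 0.000 S between n0,n4
  Y(R2) = 0.005236 S between n0,n2
  Y(R3) = 0.3676 S between n0,n3
  Y(R4) = 0.0004651 S between n1,n4
  Y(C2) = 0.000 S between n0,n2
  Y(R5) = 0.0001372 S between n2,n1
  Y(R6) = 0.1186 S between n3,n0
  Y(R7) = 0.4525 S between n2,n1
  I1: injects 0.00702 A into n0 (from n1)
  V1: constraint V(n2)−V(n4) = 5.29
  V2: constraint V(n2)−V(n1) = 14.6
Assemble and solve the 6×6 MNA system:
  V(n1)=-15.94  V(n2)=-1.341  V(n3)=0.000  V(n4)=-6.631
  i(V1)=0.004330  i(V2)=-6.606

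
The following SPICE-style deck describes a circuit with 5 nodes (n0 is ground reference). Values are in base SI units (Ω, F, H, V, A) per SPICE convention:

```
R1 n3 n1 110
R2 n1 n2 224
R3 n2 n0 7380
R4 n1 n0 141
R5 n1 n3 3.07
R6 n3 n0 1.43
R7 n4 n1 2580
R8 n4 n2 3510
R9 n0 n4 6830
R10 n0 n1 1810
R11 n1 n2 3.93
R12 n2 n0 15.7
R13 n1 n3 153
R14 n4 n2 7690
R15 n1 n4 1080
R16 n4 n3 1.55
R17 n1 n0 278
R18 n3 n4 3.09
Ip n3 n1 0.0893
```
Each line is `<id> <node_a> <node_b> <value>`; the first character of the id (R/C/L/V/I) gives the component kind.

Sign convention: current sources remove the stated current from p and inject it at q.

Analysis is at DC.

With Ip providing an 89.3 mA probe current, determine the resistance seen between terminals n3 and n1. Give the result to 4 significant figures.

Apply KCL at each of the 4 non-ground nodes and solve the resulting linear system.
Node n1: branches {R1, R2, R4, R5, R7, R10, R11, R13, R15, R17, Ip} → V_1 = 0.2048
Node n2: branches {R2, R3, R8, R11, R12, R14} → V_2 = 0.1641
Node n3: branches {R1, R5, R6, R13, R16, R18, Ip} → V_3 = -0.01827
Node n4: branches {R7, R8, R9, R14, R15, R16, R18} → V_4 = -0.01788

R_eq = 2.498 Ω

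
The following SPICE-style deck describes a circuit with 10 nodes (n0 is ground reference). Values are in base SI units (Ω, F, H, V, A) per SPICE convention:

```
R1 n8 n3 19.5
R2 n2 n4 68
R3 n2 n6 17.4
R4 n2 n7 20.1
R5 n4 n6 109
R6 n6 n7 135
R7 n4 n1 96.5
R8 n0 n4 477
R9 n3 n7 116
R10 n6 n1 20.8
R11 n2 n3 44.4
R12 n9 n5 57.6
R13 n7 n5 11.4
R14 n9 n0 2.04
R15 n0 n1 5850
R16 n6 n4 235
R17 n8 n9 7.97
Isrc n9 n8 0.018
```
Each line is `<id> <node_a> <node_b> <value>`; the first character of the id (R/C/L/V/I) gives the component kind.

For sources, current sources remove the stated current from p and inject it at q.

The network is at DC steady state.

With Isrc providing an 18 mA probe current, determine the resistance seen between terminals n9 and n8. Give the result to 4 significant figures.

R_eq = 7.464 Ω

Apply KCL at each of the 9 non-ground nodes and solve the resulting linear system.
Node n1: branches {R7, R10, R15} → V_1 = 0.07471
Node n2: branches {R2, R3, R4, R11} → V_2 = 0.07797
Node n3: branches {R1, R9, R11} → V_3 = 0.1117
Node n4: branches {R2, R5, R7, R8, R16} → V_4 = 0.07229
Node n5: branches {R12, R13} → V_5 = 0.05606
Node n6: branches {R3, R5, R6, R10, R16} → V_6 = 0.07550
Node n7: branches {R4, R6, R9, R13} → V_7 = 0.06723
Node n8: branches {R1, R17, Isrc} → V_8 = 0.1340
Node n9: branches {R12, R14, R17, Isrc} → V_9 = -0.0003352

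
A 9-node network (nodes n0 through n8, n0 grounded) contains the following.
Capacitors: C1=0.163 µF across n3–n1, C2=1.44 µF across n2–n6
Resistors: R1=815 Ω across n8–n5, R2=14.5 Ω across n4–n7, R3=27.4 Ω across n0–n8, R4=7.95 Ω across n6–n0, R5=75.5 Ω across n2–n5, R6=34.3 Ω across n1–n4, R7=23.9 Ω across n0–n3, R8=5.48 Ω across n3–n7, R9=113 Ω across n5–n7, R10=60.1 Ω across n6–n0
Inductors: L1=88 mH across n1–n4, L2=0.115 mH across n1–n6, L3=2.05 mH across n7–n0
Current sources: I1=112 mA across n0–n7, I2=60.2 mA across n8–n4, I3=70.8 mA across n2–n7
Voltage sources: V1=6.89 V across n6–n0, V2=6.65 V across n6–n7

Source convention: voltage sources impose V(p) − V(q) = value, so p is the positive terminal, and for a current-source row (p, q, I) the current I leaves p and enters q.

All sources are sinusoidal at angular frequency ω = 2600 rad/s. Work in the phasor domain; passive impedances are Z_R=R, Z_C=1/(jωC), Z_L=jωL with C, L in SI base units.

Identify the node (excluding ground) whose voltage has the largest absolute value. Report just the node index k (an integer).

2

MNA unknowns: 8 node voltages V₁..V_8 plus 2 source currents (V1, V2)
C1: Y=0.000+0.0004238j on G[3,1]
R1: Y=0.001227+0.000j on G[8,5]
L1: Y=0.000-0.004371j on G[1,4]
R2: Y=0.06897+0.000j on G[4,7]
R3: Y=0.03650+0.000j on G[0,8]
R4: Y=0.1258+0.000j on G[6,0]
R5: Y=0.01325+0.000j on G[2,5]
C2: Y=0.000+0.003744j on G[2,6]
R6: Y=0.02915+0.000j on G[1,4]
I1: z[0]−=0.112, z[7]+=0.112
R7: Y=0.04184+0.000j on G[0,3]
L2: Y=0.000-3.344j on G[1,6]
I2: z[8]−=0.0602, z[4]+=0.0602
R8: Y=0.1825+0.000j on G[3,7]
R9: Y=0.008850+0.000j on G[5,7]
L3: Y=0.000-0.1876j on G[7,0]
I3: z[2]−=0.0708, z[7]+=0.0708
R10: Y=0.01664+0.000j on G[6,0]
V1: row V6−V0=6.89, i_V1 at 6,0
V2: row V6−V7=6.65, i_V2 at 6,7
solve → V1=6.887-0.03553j, V2=-6.588+8.838j, V3=0.1953+0.01264j, V4=2.835-0.1910j, V5=-3.741+5.028j, V6=6.890+0.000j, V7=0.2400+0.000j, V8=-1.718+0.1635j
aux → i_V1=-0.8148+0.03853j, i_V2=-0.3184-0.07865j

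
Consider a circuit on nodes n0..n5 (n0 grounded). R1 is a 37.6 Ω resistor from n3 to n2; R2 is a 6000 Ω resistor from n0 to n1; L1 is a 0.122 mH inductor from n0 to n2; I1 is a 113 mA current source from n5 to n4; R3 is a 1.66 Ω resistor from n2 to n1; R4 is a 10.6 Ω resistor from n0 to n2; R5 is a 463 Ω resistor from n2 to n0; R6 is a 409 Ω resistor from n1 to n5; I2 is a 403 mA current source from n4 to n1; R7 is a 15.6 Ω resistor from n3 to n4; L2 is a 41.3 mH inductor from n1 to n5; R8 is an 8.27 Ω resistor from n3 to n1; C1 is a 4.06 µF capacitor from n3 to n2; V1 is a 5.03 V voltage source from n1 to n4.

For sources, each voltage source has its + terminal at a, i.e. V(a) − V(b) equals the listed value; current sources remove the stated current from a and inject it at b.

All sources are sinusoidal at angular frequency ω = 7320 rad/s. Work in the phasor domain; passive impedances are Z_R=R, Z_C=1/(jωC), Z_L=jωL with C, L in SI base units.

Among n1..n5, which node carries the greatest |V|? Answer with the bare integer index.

5

Element admittances at ω=7320 rad/s:
  Y(R1) = 0.02660+0.000j S between n3,n2
  Y(R2) = 0.0001667+0.000j S between n0,n1
  Y(L1) = 0.000-1.120j S between n0,n2
  I1: injects 0.113 A into n4 (from n5)
  Y(R3) = 0.6024+0.000j S between n2,n1
  Y(R4) = 0.09434+0.000j S between n0,n2
  Y(R5) = 0.002160+0.000j S between n2,n0
  Y(R6) = 0.002445+0.000j S between n1,n5
  I2: injects 0.403 A into n1 (from n4)
  Y(R7) = 0.06410+0.000j S between n3,n4
  Y(L2) = 0.000-0.003308j S between n1,n5
  Y(R8) = 0.1209+0.000j S between n3,n1
  Y(C1) = 0.000+0.02972j S between n3,n2
  V1: constraint V(n1)−V(n4) = 5.03
Assemble and solve the 6×6 MNA system:
  V(n1)=0.07520+0.05905j  V(n2)=7.767e-06-1.186e-05j  V(n3)=-1.423+0.2514j  V(n4)=-4.955+0.05905j  V(n5)=-16.25-22.03j
  i(V1)=0.06358-0.01233j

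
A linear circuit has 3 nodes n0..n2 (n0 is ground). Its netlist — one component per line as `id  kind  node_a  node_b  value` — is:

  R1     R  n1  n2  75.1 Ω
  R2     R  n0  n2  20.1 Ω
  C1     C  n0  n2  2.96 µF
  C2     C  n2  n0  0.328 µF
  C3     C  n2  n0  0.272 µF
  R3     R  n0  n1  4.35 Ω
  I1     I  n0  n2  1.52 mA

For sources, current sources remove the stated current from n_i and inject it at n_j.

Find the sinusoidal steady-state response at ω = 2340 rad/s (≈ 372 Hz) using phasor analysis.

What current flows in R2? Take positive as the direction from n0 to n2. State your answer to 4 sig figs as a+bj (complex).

-0.001192+0.0001593j A

Element admittances at ω=2340 rad/s:
  Y(R1) = 0.01332+0.000j S between n1,n2
  Y(R2) = 0.04975+0.000j S between n0,n2
  Y(C1) = 0.000+0.006926j S between n0,n2
  Y(C2) = 0.000+0.0007675j S between n2,n0
  Y(C3) = 0.000+0.0006365j S between n2,n0
  Y(R3) = 0.2299+0.000j S between n0,n1
  I1: injects 0.00152 A into n2 (from n0)
Assemble and solve the 2×2 MNA system:
  V(n1)=0.001312-0.0001753j  V(n2)=0.02396-0.003201j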